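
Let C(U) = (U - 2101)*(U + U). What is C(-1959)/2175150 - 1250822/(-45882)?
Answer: 57509568631/1663337205 ≈ 34.575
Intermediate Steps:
C(U) = 2*U*(-2101 + U) (C(U) = (-2101 + U)*(2*U) = 2*U*(-2101 + U))
C(-1959)/2175150 - 1250822/(-45882) = (2*(-1959)*(-2101 - 1959))/2175150 - 1250822/(-45882) = (2*(-1959)*(-4060))*(1/2175150) - 1250822*(-1/45882) = 15907080*(1/2175150) + 625411/22941 = 530236/72505 + 625411/22941 = 57509568631/1663337205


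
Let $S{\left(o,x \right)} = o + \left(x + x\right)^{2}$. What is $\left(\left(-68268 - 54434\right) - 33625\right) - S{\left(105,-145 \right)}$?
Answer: $-240532$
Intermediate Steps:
$S{\left(o,x \right)} = o + 4 x^{2}$ ($S{\left(o,x \right)} = o + \left(2 x\right)^{2} = o + 4 x^{2}$)
$\left(\left(-68268 - 54434\right) - 33625\right) - S{\left(105,-145 \right)} = \left(\left(-68268 - 54434\right) - 33625\right) - \left(105 + 4 \left(-145\right)^{2}\right) = \left(-122702 - 33625\right) - \left(105 + 4 \cdot 21025\right) = -156327 - \left(105 + 84100\right) = -156327 - 84205 = -240532$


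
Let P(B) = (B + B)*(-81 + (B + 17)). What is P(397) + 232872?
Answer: 497274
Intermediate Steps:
P(B) = 2*B*(-64 + B) (P(B) = (2*B)*(-81 + (17 + B)) = (2*B)*(-64 + B) = 2*B*(-64 + B))
P(397) + 232872 = 2*397*(-64 + 397) + 232872 = 2*397*333 + 232872 = 264402 + 232872 = 497274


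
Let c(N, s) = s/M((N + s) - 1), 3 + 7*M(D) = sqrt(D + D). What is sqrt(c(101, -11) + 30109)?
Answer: sqrt(-90404 + 30109*sqrt(178))/sqrt(-3 + sqrt(178)) ≈ 173.50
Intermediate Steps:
M(D) = -3/7 + sqrt(2)*sqrt(D)/7 (M(D) = -3/7 + sqrt(D + D)/7 = -3/7 + sqrt(2*D)/7 = -3/7 + (sqrt(2)*sqrt(D))/7 = -3/7 + sqrt(2)*sqrt(D)/7)
c(N, s) = s/(-3/7 + sqrt(2)*sqrt(-1 + N + s)/7) (c(N, s) = s/(-3/7 + sqrt(2)*sqrt((N + s) - 1)/7) = s/(-3/7 + sqrt(2)*sqrt(-1 + N + s)/7))
sqrt(c(101, -11) + 30109) = sqrt(7*(-11)/(-3 + sqrt(2)*sqrt(-1 + 101 - 11)) + 30109) = sqrt(7*(-11)/(-3 + sqrt(2)*sqrt(89)) + 30109) = sqrt(7*(-11)/(-3 + sqrt(178)) + 30109) = sqrt(-77/(-3 + sqrt(178)) + 30109) = sqrt(30109 - 77/(-3 + sqrt(178)))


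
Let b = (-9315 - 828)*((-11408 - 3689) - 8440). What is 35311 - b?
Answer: -238700480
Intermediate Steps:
b = 238735791 (b = -10143*(-15097 - 8440) = -10143*(-23537) = 238735791)
35311 - b = 35311 - 1*238735791 = 35311 - 238735791 = -238700480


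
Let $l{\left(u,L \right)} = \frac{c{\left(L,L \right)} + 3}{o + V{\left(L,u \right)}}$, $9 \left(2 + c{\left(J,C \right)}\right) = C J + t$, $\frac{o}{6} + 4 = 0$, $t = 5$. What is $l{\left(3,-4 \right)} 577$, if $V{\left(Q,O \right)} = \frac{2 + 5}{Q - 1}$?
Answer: $- \frac{28850}{381} \approx -75.722$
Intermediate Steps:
$V{\left(Q,O \right)} = \frac{7}{-1 + Q}$
$o = -24$ ($o = -24 + 6 \cdot 0 = -24 + 0 = -24$)
$c{\left(J,C \right)} = - \frac{13}{9} + \frac{C J}{9}$ ($c{\left(J,C \right)} = -2 + \frac{C J + 5}{9} = -2 + \frac{5 + C J}{9} = -2 + \left(\frac{5}{9} + \frac{C J}{9}\right) = - \frac{13}{9} + \frac{C J}{9}$)
$l{\left(u,L \right)} = \frac{\frac{14}{9} + \frac{L^{2}}{9}}{-24 + \frac{7}{-1 + L}}$ ($l{\left(u,L \right)} = \frac{\left(- \frac{13}{9} + \frac{L L}{9}\right) + 3}{-24 + \frac{7}{-1 + L}} = \frac{\left(- \frac{13}{9} + \frac{L^{2}}{9}\right) + 3}{-24 + \frac{7}{-1 + L}} = \frac{\frac{14}{9} + \frac{L^{2}}{9}}{-24 + \frac{7}{-1 + L}}$)
$l{\left(3,-4 \right)} 577 = - \frac{\left(-1 - 4\right) \left(14 + \left(-4\right)^{2}\right)}{-279 + 216 \left(-4\right)} 577 = \left(-1\right) \frac{1}{-279 - 864} \left(-5\right) \left(14 + 16\right) 577 = \left(-1\right) \frac{1}{-1143} \left(-5\right) 30 \cdot 577 = \left(-1\right) \left(- \frac{1}{1143}\right) \left(-5\right) 30 \cdot 577 = \left(- \frac{50}{381}\right) 577 = - \frac{28850}{381}$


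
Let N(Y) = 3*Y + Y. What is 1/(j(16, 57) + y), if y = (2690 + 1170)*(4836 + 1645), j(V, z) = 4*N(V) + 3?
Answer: 1/25016919 ≈ 3.9973e-8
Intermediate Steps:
N(Y) = 4*Y
j(V, z) = 3 + 16*V (j(V, z) = 4*(4*V) + 3 = 16*V + 3 = 3 + 16*V)
y = 25016660 (y = 3860*6481 = 25016660)
1/(j(16, 57) + y) = 1/((3 + 16*16) + 25016660) = 1/((3 + 256) + 25016660) = 1/(259 + 25016660) = 1/25016919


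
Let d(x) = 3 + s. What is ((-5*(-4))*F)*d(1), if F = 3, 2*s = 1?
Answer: 210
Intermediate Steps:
s = ½ (s = (½)*1 = ½ ≈ 0.50000)
d(x) = 7/2 (d(x) = 3 + ½ = 7/2)
((-5*(-4))*F)*d(1) = (-5*(-4)*3)*(7/2) = (20*3)*(7/2) = 60*(7/2) = 210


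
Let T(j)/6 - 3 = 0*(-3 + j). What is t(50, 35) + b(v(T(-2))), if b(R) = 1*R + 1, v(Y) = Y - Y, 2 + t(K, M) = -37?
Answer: -38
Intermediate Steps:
t(K, M) = -39 (t(K, M) = -2 - 37 = -39)
T(j) = 18 (T(j) = 18 + 6*(0*(-3 + j)) = 18 + 6*0 = 18 + 0 = 18)
v(Y) = 0
b(R) = 1 + R (b(R) = R + 1 = 1 + R)
t(50, 35) + b(v(T(-2))) = -39 + (1 + 0) = -39 + 1 = -38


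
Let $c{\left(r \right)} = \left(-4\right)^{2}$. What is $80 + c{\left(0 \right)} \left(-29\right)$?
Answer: $-384$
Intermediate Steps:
$c{\left(r \right)} = 16$
$80 + c{\left(0 \right)} \left(-29\right) = 80 + 16 \left(-29\right) = 80 - 464 = -384$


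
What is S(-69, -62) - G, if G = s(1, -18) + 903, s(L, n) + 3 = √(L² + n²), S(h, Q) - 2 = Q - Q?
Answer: -898 - 5*√13 ≈ -916.03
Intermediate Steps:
S(h, Q) = 2 (S(h, Q) = 2 + (Q - Q) = 2 + 0 = 2)
s(L, n) = -3 + √(L² + n²)
G = 900 + 5*√13 (G = (-3 + √(1² + (-18)²)) + 903 = (-3 + √(1 + 324)) + 903 = (-3 + √325) + 903 = (-3 + 5*√13) + 903 = 900 + 5*√13 ≈ 918.03)
S(-69, -62) - G = 2 - (900 + 5*√13) = 2 + (-900 - 5*√13) = -898 - 5*√13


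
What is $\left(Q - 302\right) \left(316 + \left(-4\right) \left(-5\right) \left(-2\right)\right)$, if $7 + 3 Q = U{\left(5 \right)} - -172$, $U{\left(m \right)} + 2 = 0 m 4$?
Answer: $-68356$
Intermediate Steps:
$U{\left(m \right)} = -2$ ($U{\left(m \right)} = -2 + 0 m 4 = -2 + 0 \cdot 4 = -2 + 0 = -2$)
$Q = \frac{163}{3}$ ($Q = - \frac{7}{3} + \frac{-2 - -172}{3} = - \frac{7}{3} + \frac{-2 + 172}{3} = - \frac{7}{3} + \frac{1}{3} \cdot 170 = - \frac{7}{3} + \frac{170}{3} = \frac{163}{3} \approx 54.333$)
$\left(Q - 302\right) \left(316 + \left(-4\right) \left(-5\right) \left(-2\right)\right) = \left(\frac{163}{3} - 302\right) \left(316 + \left(-4\right) \left(-5\right) \left(-2\right)\right) = - \frac{743 \left(316 + 20 \left(-2\right)\right)}{3} = - \frac{743 \left(316 - 40\right)}{3} = \left(- \frac{743}{3}\right) 276 = -68356$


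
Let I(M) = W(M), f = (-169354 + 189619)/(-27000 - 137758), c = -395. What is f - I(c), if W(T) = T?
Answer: 65059145/164758 ≈ 394.88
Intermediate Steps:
f = -20265/164758 (f = 20265/(-164758) = 20265*(-1/164758) = -20265/164758 ≈ -0.12300)
I(M) = M
f - I(c) = -20265/164758 - 1*(-395) = -20265/164758 + 395 = 65059145/164758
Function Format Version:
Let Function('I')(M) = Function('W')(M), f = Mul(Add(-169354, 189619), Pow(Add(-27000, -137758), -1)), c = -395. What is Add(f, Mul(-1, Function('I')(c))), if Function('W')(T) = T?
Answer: Rational(65059145, 164758) ≈ 394.88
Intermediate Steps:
f = Rational(-20265, 164758) (f = Mul(20265, Pow(-164758, -1)) = Mul(20265, Rational(-1, 164758)) = Rational(-20265, 164758) ≈ -0.12300)
Function('I')(M) = M
Add(f, Mul(-1, Function('I')(c))) = Add(Rational(-20265, 164758), Mul(-1, -395)) = Add(Rational(-20265, 164758), 395) = Rational(65059145, 164758)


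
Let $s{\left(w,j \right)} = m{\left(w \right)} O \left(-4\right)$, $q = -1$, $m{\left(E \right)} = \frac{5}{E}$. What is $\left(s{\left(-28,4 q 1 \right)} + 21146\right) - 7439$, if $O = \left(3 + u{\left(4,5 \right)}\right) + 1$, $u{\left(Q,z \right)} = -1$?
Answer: $\frac{95964}{7} \approx 13709.0$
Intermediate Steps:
$O = 3$ ($O = \left(3 - 1\right) + 1 = 2 + 1 = 3$)
$s{\left(w,j \right)} = - \frac{60}{w}$ ($s{\left(w,j \right)} = \frac{5}{w} 3 \left(-4\right) = \frac{15}{w} \left(-4\right) = - \frac{60}{w}$)
$\left(s{\left(-28,4 q 1 \right)} + 21146\right) - 7439 = \left(- \frac{60}{-28} + 21146\right) - 7439 = \left(\left(-60\right) \left(- \frac{1}{28}\right) + 21146\right) - 7439 = \left(\frac{15}{7} + 21146\right) - 7439 = \frac{148037}{7} - 7439 = \frac{95964}{7}$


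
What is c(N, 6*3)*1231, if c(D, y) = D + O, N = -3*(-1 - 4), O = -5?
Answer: 12310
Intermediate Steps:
N = 15 (N = -3*(-5) = 15)
c(D, y) = -5 + D (c(D, y) = D - 5 = -5 + D)
c(N, 6*3)*1231 = (-5 + 15)*1231 = 10*1231 = 12310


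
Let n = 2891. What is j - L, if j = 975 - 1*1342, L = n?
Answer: -3258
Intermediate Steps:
L = 2891
j = -367 (j = 975 - 1342 = -367)
j - L = -367 - 1*2891 = -367 - 2891 = -3258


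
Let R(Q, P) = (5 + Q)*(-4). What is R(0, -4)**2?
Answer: 400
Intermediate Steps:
R(Q, P) = -20 - 4*Q
R(0, -4)**2 = (-20 - 4*0)**2 = (-20 + 0)**2 = (-20)**2 = 400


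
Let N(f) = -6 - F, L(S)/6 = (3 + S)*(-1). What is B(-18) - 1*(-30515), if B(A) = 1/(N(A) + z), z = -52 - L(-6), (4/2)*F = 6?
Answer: 2410684/79 ≈ 30515.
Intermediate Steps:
L(S) = -18 - 6*S (L(S) = 6*((3 + S)*(-1)) = 6*(-3 - S) = -18 - 6*S)
F = 3 (F = (½)*6 = 3)
N(f) = -9 (N(f) = -6 - 1*3 = -6 - 3 = -9)
z = -70 (z = -52 - (-18 - 6*(-6)) = -52 - (-18 + 36) = -52 - 1*18 = -52 - 18 = -70)
B(A) = -1/79 (B(A) = 1/(-9 - 70) = 1/(-79) = -1/79)
B(-18) - 1*(-30515) = -1/79 - 1*(-30515) = -1/79 + 30515 = 2410684/79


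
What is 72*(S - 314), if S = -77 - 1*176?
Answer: -40824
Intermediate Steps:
S = -253 (S = -77 - 176 = -253)
72*(S - 314) = 72*(-253 - 314) = 72*(-567) = -40824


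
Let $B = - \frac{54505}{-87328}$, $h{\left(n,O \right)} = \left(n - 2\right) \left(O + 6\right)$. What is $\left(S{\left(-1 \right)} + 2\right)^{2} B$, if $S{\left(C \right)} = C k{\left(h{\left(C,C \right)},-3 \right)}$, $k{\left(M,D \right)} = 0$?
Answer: $\frac{54505}{21832} \approx 2.4966$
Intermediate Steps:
$h{\left(n,O \right)} = \left(-2 + n\right) \left(6 + O\right)$
$S{\left(C \right)} = 0$ ($S{\left(C \right)} = C 0 = 0$)
$B = \frac{54505}{87328}$ ($B = \left(-54505\right) \left(- \frac{1}{87328}\right) = \frac{54505}{87328} \approx 0.62414$)
$\left(S{\left(-1 \right)} + 2\right)^{2} B = \left(0 + 2\right)^{2} \cdot \frac{54505}{87328} = 2^{2} \cdot \frac{54505}{87328} = 4 \cdot \frac{54505}{87328} = \frac{54505}{21832}$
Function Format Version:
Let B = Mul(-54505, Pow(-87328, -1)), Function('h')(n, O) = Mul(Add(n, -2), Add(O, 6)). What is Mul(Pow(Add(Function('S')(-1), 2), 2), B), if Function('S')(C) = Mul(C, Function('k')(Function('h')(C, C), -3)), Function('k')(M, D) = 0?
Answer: Rational(54505, 21832) ≈ 2.4966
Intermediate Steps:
Function('h')(n, O) = Mul(Add(-2, n), Add(6, O))
Function('S')(C) = 0 (Function('S')(C) = Mul(C, 0) = 0)
B = Rational(54505, 87328) (B = Mul(-54505, Rational(-1, 87328)) = Rational(54505, 87328) ≈ 0.62414)
Mul(Pow(Add(Function('S')(-1), 2), 2), B) = Mul(Pow(Add(0, 2), 2), Rational(54505, 87328)) = Mul(Pow(2, 2), Rational(54505, 87328)) = Mul(4, Rational(54505, 87328)) = Rational(54505, 21832)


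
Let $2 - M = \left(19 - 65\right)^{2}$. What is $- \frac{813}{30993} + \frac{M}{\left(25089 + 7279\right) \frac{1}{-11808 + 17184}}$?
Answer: $- \frac{1048385551}{2985659} \approx -351.14$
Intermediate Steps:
$M = -2114$ ($M = 2 - \left(19 - 65\right)^{2} = 2 - \left(-46\right)^{2} = 2 - 2116 = -2114$)
$- \frac{813}{30993} + \frac{M}{\left(25089 + 7279\right) \frac{1}{-11808 + 17184}} = - \frac{813}{30993} - \frac{2114}{\left(25089 + 7279\right) \frac{1}{-11808 + 17184}} = \left(-813\right) \frac{1}{30993} - \frac{2114}{32368 \cdot \frac{1}{5376}} = - \frac{271}{10331} - \frac{2114}{32368 \cdot \frac{1}{5376}} = - \frac{271}{10331} - \frac{2114}{\frac{289}{48}} = - \frac{271}{10331} - \frac{101472}{289} = - \frac{1048385551}{2985659}$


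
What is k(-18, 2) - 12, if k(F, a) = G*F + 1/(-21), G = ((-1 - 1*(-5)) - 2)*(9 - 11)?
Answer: 1259/21 ≈ 59.952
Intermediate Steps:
G = -4 (G = ((-1 + 5) - 2)*(-2) = (4 - 2)*(-2) = 2*(-2) = -4)
k(F, a) = -1/21 - 4*F (k(F, a) = -4*F + 1/(-21) = -4*F - 1/21 = -1/21 - 4*F)
k(-18, 2) - 12 = (-1/21 - 4*(-18)) - 12 = (-1/21 + 72) - 12 = 1511/21 - 12 = 1259/21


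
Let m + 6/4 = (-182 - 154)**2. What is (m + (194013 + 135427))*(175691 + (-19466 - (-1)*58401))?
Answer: 94936484397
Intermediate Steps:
m = 225789/2 (m = -3/2 + (-182 - 154)**2 = -3/2 + (-336)**2 = -3/2 + 112896 = 225789/2 ≈ 1.1289e+5)
(m + (194013 + 135427))*(175691 + (-19466 - (-1)*58401)) = (225789/2 + (194013 + 135427))*(175691 + (-19466 - (-1)*58401)) = (225789/2 + 329440)*(175691 + (-19466 - 1*(-58401))) = 884669*(175691 + (-19466 + 58401))/2 = 884669*(175691 + 38935)/2 = (884669/2)*214626 = 94936484397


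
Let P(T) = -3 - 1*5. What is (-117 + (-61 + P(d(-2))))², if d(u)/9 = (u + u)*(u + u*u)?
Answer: 34596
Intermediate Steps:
d(u) = 18*u*(u + u²) (d(u) = 9*((u + u)*(u + u*u)) = 9*((2*u)*(u + u²)) = 9*(2*u*(u + u²)) = 18*u*(u + u²))
P(T) = -8 (P(T) = -3 - 5 = -8)
(-117 + (-61 + P(d(-2))))² = (-117 + (-61 - 8))² = (-117 - 69)² = (-186)² = 34596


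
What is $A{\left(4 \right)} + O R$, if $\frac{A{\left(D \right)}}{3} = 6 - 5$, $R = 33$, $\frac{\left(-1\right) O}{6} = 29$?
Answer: $-5739$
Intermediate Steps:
$O = -174$ ($O = \left(-6\right) 29 = -174$)
$A{\left(D \right)} = 3$ ($A{\left(D \right)} = 3 \left(6 - 5\right) = 3 \cdot 1 = 3$)
$A{\left(4 \right)} + O R = 3 - 5742 = -5739$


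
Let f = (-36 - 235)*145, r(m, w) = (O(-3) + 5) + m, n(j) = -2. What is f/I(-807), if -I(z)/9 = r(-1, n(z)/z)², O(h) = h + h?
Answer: 39295/36 ≈ 1091.5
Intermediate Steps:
O(h) = 2*h
r(m, w) = -1 + m (r(m, w) = (2*(-3) + 5) + m = (-6 + 5) + m = -1 + m)
I(z) = -36 (I(z) = -9*(-1 - 1)² = -9*(-2)² = -9*4 = -36)
f = -39295 (f = -271*145 = -39295)
f/I(-807) = -39295/(-36) = -39295*(-1/36) = 39295/36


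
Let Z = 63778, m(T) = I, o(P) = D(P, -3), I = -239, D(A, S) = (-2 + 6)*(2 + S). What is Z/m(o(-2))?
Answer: -63778/239 ≈ -266.85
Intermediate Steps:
D(A, S) = 8 + 4*S (D(A, S) = 4*(2 + S) = 8 + 4*S)
o(P) = -4 (o(P) = 8 + 4*(-3) = 8 - 12 = -4)
m(T) = -239
Z/m(o(-2)) = 63778/(-239) = 63778*(-1/239) = -63778/239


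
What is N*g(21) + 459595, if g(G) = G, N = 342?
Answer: 466777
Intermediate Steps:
N*g(21) + 459595 = 342*21 + 459595 = 7182 + 459595 = 466777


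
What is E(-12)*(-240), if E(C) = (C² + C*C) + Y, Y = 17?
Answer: -73200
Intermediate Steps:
E(C) = 17 + 2*C² (E(C) = (C² + C*C) + 17 = (C² + C²) + 17 = 2*C² + 17 = 17 + 2*C²)
E(-12)*(-240) = (17 + 2*(-12)²)*(-240) = (17 + 2*144)*(-240) = (17 + 288)*(-240) = 305*(-240) = -73200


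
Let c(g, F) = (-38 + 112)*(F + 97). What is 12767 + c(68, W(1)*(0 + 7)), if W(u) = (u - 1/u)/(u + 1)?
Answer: 19945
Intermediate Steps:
W(u) = (u - 1/u)/(1 + u)
c(g, F) = 7178 + 74*F (c(g, F) = 74*(97 + F) = 7178 + 74*F)
12767 + c(68, W(1)*(0 + 7)) = 12767 + (7178 + 74*(((-1 + 1)/1)*(0 + 7))) = 12767 + (7178 + 74*((1*0)*7)) = 12767 + (7178 + 74*(0*7)) = 12767 + (7178 + 74*0) = 12767 + (7178 + 0) = 12767 + 7178 = 19945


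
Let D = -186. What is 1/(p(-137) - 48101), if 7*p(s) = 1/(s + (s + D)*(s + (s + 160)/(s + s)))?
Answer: -84662655/4072358367881 ≈ -2.0790e-5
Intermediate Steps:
p(s) = 1/(7*(s + (-186 + s)*(s + (160 + s)/(2*s)))) (p(s) = 1/(7*(s + (s - 186)*(s + (s + 160)/(s + s)))) = 1/(7*(s + (-186 + s)*(s + (160 + s)/((2*s))))) = 1/(7*(s + (-186 + s)*(s + (160 + s)*(1/(2*s))))) = 1/(7*(s + (-186 + s)*(s + (160 + s)/(2*s)))))
1/(p(-137) - 48101) = 1/((2/7)*(-137)/(-29760 - 369*(-137)**2 - 26*(-137) + 2*(-137)**3) - 48101) = 1/((2/7)*(-137)/(-29760 - 369*18769 + 3562 + 2*(-2571353)) - 48101) = 1/((2/7)*(-137)/(-29760 - 6925761 + 3562 - 5142706) - 48101) = 1/((2/7)*(-137)/(-12094665) - 48101) = 1/((2/7)*(-137)*(-1/12094665) - 48101) = 1/(274/84662655 - 48101) = 1/(-4072358367881/84662655) = -84662655/4072358367881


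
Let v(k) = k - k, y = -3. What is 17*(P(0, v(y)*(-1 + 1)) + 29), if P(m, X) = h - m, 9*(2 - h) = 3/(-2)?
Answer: 3179/6 ≈ 529.83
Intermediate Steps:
v(k) = 0
h = 13/6 (h = 2 - 1/(3*(-2)) = 2 - (-1)/(3*2) = 2 - 1/9*(-3/2) = 2 + 1/6 = 13/6 ≈ 2.1667)
P(m, X) = 13/6 - m
17*(P(0, v(y)*(-1 + 1)) + 29) = 17*((13/6 - 1*0) + 29) = 17*((13/6 + 0) + 29) = 17*(13/6 + 29) = 17*(187/6) = 3179/6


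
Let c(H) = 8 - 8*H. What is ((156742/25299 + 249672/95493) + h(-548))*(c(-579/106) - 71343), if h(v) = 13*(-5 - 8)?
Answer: 487417454707705837/42680500857 ≈ 1.1420e+7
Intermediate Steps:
h(v) = -169 (h(v) = 13*(-13) = -169)
((156742/25299 + 249672/95493) + h(-548))*(c(-579/106) - 71343) = ((156742/25299 + 249672/95493) - 169)*((8 - (-4632)/106) - 71343) = ((156742*(1/25299) + 249672*(1/95493)) - 169)*((8 - (-4632)/106) - 71343) = ((156742/25299 + 83224/31831) - 169)*((8 - 8*(-579/106)) - 71343) = (7094738578/805292469 - 169)*((8 + 2316/53) - 71343) = -128999688683*(2740/53 - 71343)/805292469 = -128999688683/805292469*(-3778439/53) = 487417454707705837/42680500857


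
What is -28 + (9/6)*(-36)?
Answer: -82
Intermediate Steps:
-28 + (9/6)*(-36) = -28 + (9*(1/6))*(-36) = -28 + (3/2)*(-36) = -28 - 54 = -82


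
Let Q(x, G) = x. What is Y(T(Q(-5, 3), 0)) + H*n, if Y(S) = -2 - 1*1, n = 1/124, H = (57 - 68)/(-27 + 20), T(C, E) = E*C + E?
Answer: -2593/868 ≈ -2.9873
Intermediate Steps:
T(C, E) = E + C*E (T(C, E) = C*E + E = E + C*E)
H = 11/7 (H = -11/(-7) = -11*(-⅐) = 11/7 ≈ 1.5714)
n = 1/124 ≈ 0.0080645
Y(S) = -3 (Y(S) = -2 - 1 = -3)
Y(T(Q(-5, 3), 0)) + H*n = -3 + (11/7)*(1/124) = -3 + 11/868 = -2593/868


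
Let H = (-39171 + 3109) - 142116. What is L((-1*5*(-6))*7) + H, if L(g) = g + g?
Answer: -177758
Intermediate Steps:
L(g) = 2*g
H = -178178 (H = -36062 - 142116 = -178178)
L((-1*5*(-6))*7) + H = 2*((-1*5*(-6))*7) - 178178 = 2*(-5*(-6)*7) - 178178 = 2*(30*7) - 178178 = 2*210 - 178178 = 420 - 178178 = -177758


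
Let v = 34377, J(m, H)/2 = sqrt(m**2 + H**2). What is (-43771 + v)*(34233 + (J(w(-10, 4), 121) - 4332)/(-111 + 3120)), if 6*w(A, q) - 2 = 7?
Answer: -322535991470/1003 - 9394*sqrt(58573)/3009 ≈ -3.2157e+8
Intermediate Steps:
w(A, q) = 3/2 (w(A, q) = 1/3 + (1/6)*7 = 1/3 + 7/6 = 3/2)
J(m, H) = 2*sqrt(H**2 + m**2) (J(m, H) = 2*sqrt(m**2 + H**2) = 2*sqrt(H**2 + m**2))
(-43771 + v)*(34233 + (J(w(-10, 4), 121) - 4332)/(-111 + 3120)) = (-43771 + 34377)*(34233 + (2*sqrt(121**2 + (3/2)**2) - 4332)/(-111 + 3120)) = -9394*(34233 + (2*sqrt(14641 + 9/4) - 4332)/3009) = -9394*(34233 + (2*sqrt(58573/4) - 4332)*(1/3009)) = -9394*(34233 + (2*(sqrt(58573)/2) - 4332)*(1/3009)) = -9394*(34233 + (sqrt(58573) - 4332)*(1/3009)) = -9394*(34233 + (-4332 + sqrt(58573))*(1/3009)) = -9394*(34233 + (-1444/1003 + sqrt(58573)/3009)) = -9394*(34334255/1003 + sqrt(58573)/3009) = -322535991470/1003 - 9394*sqrt(58573)/3009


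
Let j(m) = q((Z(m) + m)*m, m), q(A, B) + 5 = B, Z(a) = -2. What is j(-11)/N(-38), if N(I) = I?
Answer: 8/19 ≈ 0.42105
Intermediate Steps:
q(A, B) = -5 + B
j(m) = -5 + m
j(-11)/N(-38) = (-5 - 11)/(-38) = -16*(-1/38) = 8/19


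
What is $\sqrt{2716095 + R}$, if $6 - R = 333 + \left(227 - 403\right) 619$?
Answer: $2 \sqrt{706178} \approx 1680.7$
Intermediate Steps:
$R = 108617$ ($R = 6 - \left(333 + \left(227 - 403\right) 619\right) = 6 - \left(333 - 108944\right) = 6 - -108611 = 6 + 108611 = 108617$)
$\sqrt{2716095 + R} = \sqrt{2716095 + 108617} = \sqrt{2824712} = 2 \sqrt{706178}$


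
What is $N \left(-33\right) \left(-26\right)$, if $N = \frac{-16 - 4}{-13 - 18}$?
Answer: $\frac{17160}{31} \approx 553.55$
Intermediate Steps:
$N = \frac{20}{31}$ ($N = - \frac{20}{-31} = \left(-20\right) \left(- \frac{1}{31}\right) = \frac{20}{31} \approx 0.64516$)
$N \left(-33\right) \left(-26\right) = \frac{20}{31} \left(-33\right) \left(-26\right) = \left(- \frac{660}{31}\right) \left(-26\right) = \frac{17160}{31}$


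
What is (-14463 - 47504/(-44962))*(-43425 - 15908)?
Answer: 19290282719683/22481 ≈ 8.5807e+8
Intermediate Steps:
(-14463 - 47504/(-44962))*(-43425 - 15908) = (-14463 - 47504*(-1/44962))*(-59333) = (-14463 + 23752/22481)*(-59333) = -325118951/22481*(-59333) = 19290282719683/22481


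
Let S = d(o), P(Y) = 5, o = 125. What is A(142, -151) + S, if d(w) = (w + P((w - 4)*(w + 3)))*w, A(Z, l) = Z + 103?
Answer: 16495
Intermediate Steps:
A(Z, l) = 103 + Z
d(w) = w*(5 + w) (d(w) = (w + 5)*w = (5 + w)*w = w*(5 + w))
S = 16250 (S = 125*(5 + 125) = 125*130 = 16250)
A(142, -151) + S = (103 + 142) + 16250 = 245 + 16250 = 16495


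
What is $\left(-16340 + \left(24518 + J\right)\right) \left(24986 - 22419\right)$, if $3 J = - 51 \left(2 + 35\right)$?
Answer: $19378283$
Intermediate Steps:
$J = -629$ ($J = \frac{\left(-51\right) \left(2 + 35\right)}{3} = \frac{\left(-51\right) 37}{3} = \frac{1}{3} \left(-1887\right) = -629$)
$\left(-16340 + \left(24518 + J\right)\right) \left(24986 - 22419\right) = \left(-16340 + \left(24518 - 629\right)\right) \left(24986 - 22419\right) = \left(-16340 + 23889\right) 2567 = 7549 \cdot 2567 = 19378283$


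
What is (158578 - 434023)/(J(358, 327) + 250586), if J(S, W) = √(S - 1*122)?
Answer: -6902266077/6279334316 + 55089*√59/6279334316 ≈ -1.0991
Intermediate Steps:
J(S, W) = √(-122 + S) (J(S, W) = √(S - 122) = √(-122 + S))
(158578 - 434023)/(J(358, 327) + 250586) = (158578 - 434023)/(√(-122 + 358) + 250586) = -275445/(√236 + 250586) = -275445/(2*√59 + 250586) = -275445/(250586 + 2*√59)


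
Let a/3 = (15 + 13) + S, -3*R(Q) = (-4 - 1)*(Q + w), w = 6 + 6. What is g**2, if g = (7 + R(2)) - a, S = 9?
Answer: 58564/9 ≈ 6507.1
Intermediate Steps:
w = 12
R(Q) = 20 + 5*Q/3 (R(Q) = -(-4 - 1)*(Q + 12)/3 = -(-5)*(12 + Q)/3 = -(-60 - 5*Q)/3 = 20 + 5*Q/3)
a = 111 (a = 3*((15 + 13) + 9) = 3*(28 + 9) = 3*37 = 111)
g = -242/3 (g = (7 + (20 + (5/3)*2)) - 1*111 = (7 + (20 + 10/3)) - 111 = (7 + 70/3) - 111 = 91/3 - 111 = -242/3 ≈ -80.667)
g**2 = (-242/3)**2 = 58564/9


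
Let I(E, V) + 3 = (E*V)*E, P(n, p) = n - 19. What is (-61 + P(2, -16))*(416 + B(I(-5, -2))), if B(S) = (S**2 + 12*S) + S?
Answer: -197808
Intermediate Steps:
P(n, p) = -19 + n
I(E, V) = -3 + V*E**2 (I(E, V) = -3 + (E*V)*E = -3 + V*E**2)
B(S) = S**2 + 13*S
(-61 + P(2, -16))*(416 + B(I(-5, -2))) = (-61 + (-19 + 2))*(416 + (-3 - 2*(-5)**2)*(13 + (-3 - 2*(-5)**2))) = (-61 - 17)*(416 + (-3 - 2*25)*(13 + (-3 - 2*25))) = -78*(416 + (-3 - 50)*(13 + (-3 - 50))) = -78*(416 - 53*(13 - 53)) = -78*(416 - 53*(-40)) = -78*(416 + 2120) = -78*2536 = -197808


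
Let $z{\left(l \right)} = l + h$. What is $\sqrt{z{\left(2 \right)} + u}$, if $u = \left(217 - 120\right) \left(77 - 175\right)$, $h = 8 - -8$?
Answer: $4 i \sqrt{593} \approx 97.406 i$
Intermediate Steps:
$h = 16$ ($h = 8 + 8 = 16$)
$z{\left(l \right)} = 16 + l$ ($z{\left(l \right)} = l + 16 = 16 + l$)
$u = -9506$ ($u = \left(217 - 120\right) \left(-98\right) = 97 \left(-98\right) = -9506$)
$\sqrt{z{\left(2 \right)} + u} = \sqrt{\left(16 + 2\right) - 9506} = \sqrt{18 - 9506} = \sqrt{-9488} = 4 i \sqrt{593}$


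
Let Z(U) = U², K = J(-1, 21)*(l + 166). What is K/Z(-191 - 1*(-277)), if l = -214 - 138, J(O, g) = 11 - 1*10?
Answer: -93/3698 ≈ -0.025149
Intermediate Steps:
J(O, g) = 1 (J(O, g) = 11 - 10 = 1)
l = -352
K = -186 (K = 1*(-352 + 166) = 1*(-186) = -186)
K/Z(-191 - 1*(-277)) = -186/(-191 - 1*(-277))² = -186/(-191 + 277)² = -186/(86²) = -186/7396 = -186*1/7396 = -93/3698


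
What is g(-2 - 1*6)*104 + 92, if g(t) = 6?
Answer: 716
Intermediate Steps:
g(-2 - 1*6)*104 + 92 = 6*104 + 92 = 624 + 92 = 716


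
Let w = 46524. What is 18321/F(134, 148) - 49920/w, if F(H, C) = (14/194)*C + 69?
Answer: 6857807509/29965333 ≈ 228.86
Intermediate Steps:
F(H, C) = 69 + 7*C/97 (F(H, C) = (14*(1/194))*C + 69 = 7*C/97 + 69 = 69 + 7*C/97)
18321/F(134, 148) - 49920/w = 18321/(69 + (7/97)*148) - 49920/46524 = 18321/(69 + 1036/97) - 49920*1/46524 = 18321/(7729/97) - 4160/3877 = 18321*(97/7729) - 4160/3877 = 1777137/7729 - 4160/3877 = 6857807509/29965333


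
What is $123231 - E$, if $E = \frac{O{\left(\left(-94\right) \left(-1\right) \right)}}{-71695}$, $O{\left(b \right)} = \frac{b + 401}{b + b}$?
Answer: $\frac{332197750191}{2695732} \approx 1.2323 \cdot 10^{5}$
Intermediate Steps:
$O{\left(b \right)} = \frac{401 + b}{2 b}$
$E = - \frac{99}{2695732}$ ($E = \frac{\frac{1}{2} \frac{1}{\left(-94\right) \left(-1\right)} \left(401 - -94\right)}{-71695} = \frac{401 + 94}{2 \cdot 94} \left(- \frac{1}{71695}\right) = \frac{1}{2} \cdot \frac{1}{94} \cdot 495 \left(- \frac{1}{71695}\right) = \frac{495}{188} \left(- \frac{1}{71695}\right) = - \frac{99}{2695732} \approx -3.6725 \cdot 10^{-5}$)
$123231 - E = 123231 - - \frac{99}{2695732} = 123231 + \frac{99}{2695732} = \frac{332197750191}{2695732}$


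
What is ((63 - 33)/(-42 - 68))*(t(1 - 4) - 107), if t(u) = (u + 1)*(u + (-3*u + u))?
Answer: 339/11 ≈ 30.818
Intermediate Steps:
t(u) = -u*(1 + u) (t(u) = (1 + u)*(u - 2*u) = (1 + u)*(-u) = -u*(1 + u))
((63 - 33)/(-42 - 68))*(t(1 - 4) - 107) = ((63 - 33)/(-42 - 68))*(-(1 - 4)*(1 + (1 - 4)) - 107) = (30/(-110))*(-1*(-3)*(1 - 3) - 107) = (30*(-1/110))*(-1*(-3)*(-2) - 107) = -3*(-6 - 107)/11 = -3/11*(-113) = 339/11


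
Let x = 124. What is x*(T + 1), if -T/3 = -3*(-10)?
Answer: -11036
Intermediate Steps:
T = -90 (T = -(-9)*(-10) = -3*30 = -90)
x*(T + 1) = 124*(-90 + 1) = 124*(-89) = -11036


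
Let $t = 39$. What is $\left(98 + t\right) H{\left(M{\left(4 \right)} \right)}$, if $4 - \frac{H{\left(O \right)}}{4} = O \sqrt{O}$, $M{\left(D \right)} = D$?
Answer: $-2192$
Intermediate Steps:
$H{\left(O \right)} = 16 - 4 O^{\frac{3}{2}}$ ($H{\left(O \right)} = 16 - 4 O \sqrt{O} = 16 - 4 O^{\frac{3}{2}}$)
$\left(98 + t\right) H{\left(M{\left(4 \right)} \right)} = \left(98 + 39\right) \left(16 - 4 \cdot 4^{\frac{3}{2}}\right) = 137 \left(16 - 32\right) = 137 \left(-16\right) = -2192$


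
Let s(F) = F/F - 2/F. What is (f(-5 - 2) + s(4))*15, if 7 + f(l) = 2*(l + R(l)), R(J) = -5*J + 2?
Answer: 1605/2 ≈ 802.50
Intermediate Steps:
R(J) = 2 - 5*J
s(F) = 1 - 2/F
f(l) = -3 - 8*l (f(l) = -7 + 2*(l + (2 - 5*l)) = -7 + 2*(2 - 4*l) = -7 + (4 - 8*l) = -3 - 8*l)
(f(-5 - 2) + s(4))*15 = ((-3 - 8*(-5 - 2)) + (-2 + 4)/4)*15 = ((-3 - 8*(-7)) + (¼)*2)*15 = ((-3 + 56) + ½)*15 = (53 + ½)*15 = (107/2)*15 = 1605/2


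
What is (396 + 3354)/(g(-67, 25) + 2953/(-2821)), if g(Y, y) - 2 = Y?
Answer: -1763125/31053 ≈ -56.778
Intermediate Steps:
g(Y, y) = 2 + Y
(396 + 3354)/(g(-67, 25) + 2953/(-2821)) = (396 + 3354)/((2 - 67) + 2953/(-2821)) = 3750/(-65 + 2953*(-1/2821)) = 3750/(-65 - 2953/2821) = 3750/(-186318/2821) = 3750*(-2821/186318) = -1763125/31053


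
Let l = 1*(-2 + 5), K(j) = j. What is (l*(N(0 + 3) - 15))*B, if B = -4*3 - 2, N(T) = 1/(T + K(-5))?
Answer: 651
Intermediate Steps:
N(T) = 1/(-5 + T) (N(T) = 1/(T - 5) = 1/(-5 + T))
l = 3 (l = 1*3 = 3)
B = -14 (B = -12 - 2 = -14)
(l*(N(0 + 3) - 15))*B = (3*(1/(-5 + (0 + 3)) - 15))*(-14) = (3*(1/(-5 + 3) - 15))*(-14) = (3*(1/(-2) - 15))*(-14) = (3*(-½ - 15))*(-14) = (3*(-31/2))*(-14) = -93/2*(-14) = 651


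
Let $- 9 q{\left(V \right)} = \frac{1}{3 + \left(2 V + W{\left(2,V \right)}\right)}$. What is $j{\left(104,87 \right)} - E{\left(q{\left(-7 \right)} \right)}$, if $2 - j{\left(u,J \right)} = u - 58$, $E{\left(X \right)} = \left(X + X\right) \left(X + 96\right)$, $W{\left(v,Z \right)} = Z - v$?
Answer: $- \frac{730081}{16200} \approx -45.067$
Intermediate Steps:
$q{\left(V \right)} = - \frac{1}{9 \left(1 + 3 V\right)}$ ($q{\left(V \right)} = - \frac{1}{9 \left(3 + \left(2 V + \left(V - 2\right)\right)\right)} = - \frac{1}{9 \left(3 + \left(2 V + \left(-2 + V\right)\right)\right)} = - \frac{1}{9 \left(3 + \left(-2 + 3 V\right)\right)} = - \frac{1}{9 \left(1 + 3 V\right)}$)
$E{\left(X \right)} = 2 X \left(96 + X\right)$
$j{\left(u,J \right)} = 60 - u$ ($j{\left(u,J \right)} = 2 - \left(u - 58\right) = 2 - \left(-58 + u\right) = 60 - u$)
$j{\left(104,87 \right)} - E{\left(q{\left(-7 \right)} \right)} = \left(60 - 104\right) - 2 \left(- \frac{1}{9 + 27 \left(-7\right)}\right) \left(96 - \frac{1}{9 + 27 \left(-7\right)}\right) = \left(60 - 104\right) - 2 \left(- \frac{1}{9 - 189}\right) \left(96 - \frac{1}{9 - 189}\right) = -44 - 2 \left(- \frac{1}{-180}\right) \left(96 - \frac{1}{-180}\right) = -44 - 2 \left(\left(-1\right) \left(- \frac{1}{180}\right)\right) \left(96 - - \frac{1}{180}\right) = -44 - 2 \cdot \frac{1}{180} \left(96 + \frac{1}{180}\right) = -44 - 2 \cdot \frac{1}{180} \cdot \frac{17281}{180} = -44 - \frac{17281}{16200} = - \frac{730081}{16200}$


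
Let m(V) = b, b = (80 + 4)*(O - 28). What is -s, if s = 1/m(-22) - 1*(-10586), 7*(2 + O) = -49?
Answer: -32901287/3108 ≈ -10586.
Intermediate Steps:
O = -9 (O = -2 + (⅐)*(-49) = -2 - 7 = -9)
b = -3108 (b = (80 + 4)*(-9 - 28) = 84*(-37) = -3108)
m(V) = -3108
s = 32901287/3108 (s = 1/(-3108) - 1*(-10586) = -1/3108 + 10586 = 32901287/3108 ≈ 10586.)
-s = -1*32901287/3108 = -32901287/3108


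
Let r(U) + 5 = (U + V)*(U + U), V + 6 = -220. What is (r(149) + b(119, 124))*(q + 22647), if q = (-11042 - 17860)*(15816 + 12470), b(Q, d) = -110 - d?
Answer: 18953721850125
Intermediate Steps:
V = -226 (V = -6 - 220 = -226)
r(U) = -5 + 2*U*(-226 + U) (r(U) = -5 + (U - 226)*(U + U) = -5 + (-226 + U)*(2*U) = -5 + 2*U*(-226 + U))
q = -817521972 (q = -28902*28286 = -817521972)
(r(149) + b(119, 124))*(q + 22647) = ((-5 - 452*149 + 2*149**2) + (-110 - 1*124))*(-817521972 + 22647) = ((-5 - 67348 + 2*22201) + (-110 - 124))*(-817499325) = ((-5 - 67348 + 44402) - 234)*(-817499325) = (-22951 - 234)*(-817499325) = -23185*(-817499325) = 18953721850125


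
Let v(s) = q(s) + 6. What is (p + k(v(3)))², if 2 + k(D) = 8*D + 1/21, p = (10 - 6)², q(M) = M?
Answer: 3265249/441 ≈ 7404.2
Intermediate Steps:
p = 16 (p = 4² = 16)
v(s) = 6 + s (v(s) = s + 6 = 6 + s)
k(D) = -41/21 + 8*D (k(D) = -2 + (8*D + 1/21) = -2 + (1/21 + 8*D) = -41/21 + 8*D)
(p + k(v(3)))² = (16 + (-41/21 + 8*(6 + 3)))² = (16 + (-41/21 + 8*9))² = (16 + (-41/21 + 72))² = (16 + 1471/21)² = (1807/21)² = 3265249/441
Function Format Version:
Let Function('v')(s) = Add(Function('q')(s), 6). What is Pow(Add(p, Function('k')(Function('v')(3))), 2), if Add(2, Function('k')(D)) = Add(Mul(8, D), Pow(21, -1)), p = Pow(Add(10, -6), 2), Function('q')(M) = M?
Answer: Rational(3265249, 441) ≈ 7404.2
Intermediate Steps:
p = 16 (p = Pow(4, 2) = 16)
Function('v')(s) = Add(6, s) (Function('v')(s) = Add(s, 6) = Add(6, s))
Function('k')(D) = Add(Rational(-41, 21), Mul(8, D)) (Function('k')(D) = Add(-2, Add(Mul(8, D), Pow(21, -1))) = Add(-2, Add(Mul(8, D), Rational(1, 21))) = Add(-2, Add(Rational(1, 21), Mul(8, D))) = Add(Rational(-41, 21), Mul(8, D)))
Pow(Add(p, Function('k')(Function('v')(3))), 2) = Pow(Add(16, Add(Rational(-41, 21), Mul(8, Add(6, 3)))), 2) = Pow(Add(16, Add(Rational(-41, 21), Mul(8, 9))), 2) = Pow(Add(16, Add(Rational(-41, 21), 72)), 2) = Pow(Add(16, Rational(1471, 21)), 2) = Pow(Rational(1807, 21), 2) = Rational(3265249, 441)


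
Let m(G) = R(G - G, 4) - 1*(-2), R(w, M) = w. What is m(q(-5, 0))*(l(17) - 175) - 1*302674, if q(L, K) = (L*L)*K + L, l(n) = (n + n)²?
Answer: -300712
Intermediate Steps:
l(n) = 4*n² (l(n) = (2*n)² = 4*n²)
q(L, K) = L + K*L² (q(L, K) = L²*K + L = K*L² + L = L + K*L²)
m(G) = 2 (m(G) = (G - G) - 1*(-2) = 0 + 2 = 2)
m(q(-5, 0))*(l(17) - 175) - 1*302674 = 2*(4*17² - 175) - 1*302674 = 2*(4*289 - 175) - 302674 = 2*(1156 - 175) - 302674 = 2*981 - 302674 = 1962 - 302674 = -300712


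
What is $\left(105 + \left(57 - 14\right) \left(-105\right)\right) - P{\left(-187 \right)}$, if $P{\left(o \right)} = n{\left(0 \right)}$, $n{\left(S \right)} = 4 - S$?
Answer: $-4414$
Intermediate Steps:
$P{\left(o \right)} = 4$ ($P{\left(o \right)} = 4 - 0 = 4 + 0 = 4$)
$\left(105 + \left(57 - 14\right) \left(-105\right)\right) - P{\left(-187 \right)} = \left(105 + \left(57 - 14\right) \left(-105\right)\right) - 4 = \left(105 + 43 \left(-105\right)\right) - 4 = \left(105 - 4515\right) - 4 = -4410 - 4 = -4414$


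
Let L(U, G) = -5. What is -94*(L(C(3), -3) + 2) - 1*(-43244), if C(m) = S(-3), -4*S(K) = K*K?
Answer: 43526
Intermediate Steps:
S(K) = -K²/4 (S(K) = -K*K/4 = -K²/4)
C(m) = -9/4 (C(m) = -¼*(-3)² = -¼*9 = -9/4)
-94*(L(C(3), -3) + 2) - 1*(-43244) = -94*(-5 + 2) - 1*(-43244) = -94*(-3) + 43244 = 282 + 43244 = 43526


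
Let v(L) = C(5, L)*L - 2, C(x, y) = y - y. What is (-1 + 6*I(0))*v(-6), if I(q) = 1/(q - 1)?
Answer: 14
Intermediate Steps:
C(x, y) = 0
v(L) = -2 (v(L) = 0*L - 2 = 0 - 2 = -2)
I(q) = 1/(-1 + q)
(-1 + 6*I(0))*v(-6) = (-1 + 6/(-1 + 0))*(-2) = (-1 + 6/(-1))*(-2) = (-1 + 6*(-1))*(-2) = (-1 - 6)*(-2) = -7*(-2) = 14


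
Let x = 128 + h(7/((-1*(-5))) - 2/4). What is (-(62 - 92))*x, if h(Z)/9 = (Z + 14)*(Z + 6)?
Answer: 315987/10 ≈ 31599.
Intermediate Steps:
h(Z) = 9*(6 + Z)*(14 + Z) (h(Z) = 9*((Z + 14)*(Z + 6)) = 9*((14 + Z)*(6 + Z)) = 9*((6 + Z)*(14 + Z)) = 9*(6 + Z)*(14 + Z))
x = 105329/100 (x = 128 + (756 + 9*(7/((-1*(-5))) - 2/4)² + 180*(7/((-1*(-5))) - 2/4)) = 128 + (756 + 9*(7/5 - 2*¼)² + 180*(7/5 - 2*¼)) = 128 + (756 + 9*(7*(⅕) - ½)² + 180*(7*(⅕) - ½)) = 128 + (756 + 9*(7/5 - ½)² + 180*(7/5 - ½)) = 128 + (756 + 9*(9/10)² + 180*(9/10)) = 128 + (756 + 9*(81/100) + 162) = 128 + (756 + 729/100 + 162) = 128 + 92529/100 = 105329/100 ≈ 1053.3)
(-(62 - 92))*x = -(62 - 92)*(105329/100) = -1*(-30)*(105329/100) = 30*(105329/100) = 315987/10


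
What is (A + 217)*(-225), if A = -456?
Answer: 53775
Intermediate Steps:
(A + 217)*(-225) = (-456 + 217)*(-225) = -239*(-225) = 53775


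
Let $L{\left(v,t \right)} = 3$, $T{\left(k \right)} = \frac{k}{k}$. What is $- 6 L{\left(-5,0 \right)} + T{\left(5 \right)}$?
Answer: $-17$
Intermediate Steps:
$T{\left(k \right)} = 1$
$- 6 L{\left(-5,0 \right)} + T{\left(5 \right)} = \left(-6\right) 3 + 1 = -18 + 1 = -17$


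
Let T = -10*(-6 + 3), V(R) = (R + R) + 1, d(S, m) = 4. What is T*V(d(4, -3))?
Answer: 270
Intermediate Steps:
V(R) = 1 + 2*R (V(R) = 2*R + 1 = 1 + 2*R)
T = 30 (T = -10*(-3) = 30)
T*V(d(4, -3)) = 30*(1 + 2*4) = 30*(1 + 8) = 30*9 = 270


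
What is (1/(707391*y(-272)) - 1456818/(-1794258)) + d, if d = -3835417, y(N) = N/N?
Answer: -90149465987464445/23504480757 ≈ -3.8354e+6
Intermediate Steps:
y(N) = 1
(1/(707391*y(-272)) - 1456818/(-1794258)) + d = (1/(707391*1) - 1456818/(-1794258)) - 3835417 = ((1/707391)*1 - 1456818*(-1/1794258)) - 3835417 = (1/707391 + 242803/299043) - 3835417 = 19084106224/23504480757 - 3835417 = -90149465987464445/23504480757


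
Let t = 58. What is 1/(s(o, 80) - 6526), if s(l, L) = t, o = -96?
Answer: -1/6468 ≈ -0.00015461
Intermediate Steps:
s(l, L) = 58
1/(s(o, 80) - 6526) = 1/(58 - 6526) = 1/(-6468) = -1/6468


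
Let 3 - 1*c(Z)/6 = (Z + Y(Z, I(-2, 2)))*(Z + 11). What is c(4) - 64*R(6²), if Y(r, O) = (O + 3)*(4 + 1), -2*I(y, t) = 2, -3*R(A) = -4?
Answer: -3982/3 ≈ -1327.3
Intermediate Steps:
R(A) = 4/3 (R(A) = -⅓*(-4) = 4/3)
I(y, t) = -1 (I(y, t) = -½*2 = -1)
Y(r, O) = 15 + 5*O (Y(r, O) = (3 + O)*5 = 15 + 5*O)
c(Z) = 18 - 6*(10 + Z)*(11 + Z) (c(Z) = 18 - 6*(Z + (15 + 5*(-1)))*(Z + 11) = 18 - 6*(Z + (15 - 5))*(11 + Z) = 18 - 6*(Z + 10)*(11 + Z) = 18 - 6*(10 + Z)*(11 + Z))
c(4) - 64*R(6²) = (-642 - 126*4 - 6*4²) - 64*4/3 = (-642 - 504 - 6*16) - 256/3 = (-642 - 504 - 96) - 256/3 = -1242 - 256/3 = -3982/3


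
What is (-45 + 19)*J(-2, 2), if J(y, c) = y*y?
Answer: -104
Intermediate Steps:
J(y, c) = y**2
(-45 + 19)*J(-2, 2) = (-45 + 19)*(-2)**2 = -26*4 = -104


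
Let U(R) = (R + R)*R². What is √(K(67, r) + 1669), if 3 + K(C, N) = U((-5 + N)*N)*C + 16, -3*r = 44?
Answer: √2344331860802/27 ≈ 56708.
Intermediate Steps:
r = -44/3 (r = -⅓*44 = -44/3 ≈ -14.667)
U(R) = 2*R³ (U(R) = (2*R)*R² = 2*R³)
K(C, N) = 13 + 2*C*N³*(-5 + N)³ (K(C, N) = -3 + ((2*((-5 + N)*N)³)*C + 16) = -3 + ((2*(N*(-5 + N))³)*C + 16) = -3 + ((2*(N³*(-5 + N)³))*C + 16) = -3 + ((2*N³*(-5 + N)³)*C + 16) = -3 + (2*C*N³*(-5 + N)³ + 16) = -3 + (16 + 2*C*N³*(-5 + N)³) = 13 + 2*C*N³*(-5 + N)³)
√(K(67, r) + 1669) = √((13 + 2*67*(-44/3)³*(-5 - 44/3)³) + 1669) = √((13 + 2*67*(-85184/27)*(-59/3)³) + 1669) = √((13 + 2*67*(-85184/27)*(-205379/27)) + 1669) = √((13 + 2344330634624/729) + 1669) = √(2344330644101/729 + 1669) = √(2344331860802/729) = √2344331860802/27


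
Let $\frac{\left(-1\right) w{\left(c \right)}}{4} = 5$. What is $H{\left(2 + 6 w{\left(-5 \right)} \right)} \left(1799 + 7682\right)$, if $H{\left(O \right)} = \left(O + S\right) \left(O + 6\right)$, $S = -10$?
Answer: $135919616$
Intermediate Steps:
$w{\left(c \right)} = -20$ ($w{\left(c \right)} = \left(-4\right) 5 = -20$)
$H{\left(O \right)} = \left(-10 + O\right) \left(6 + O\right)$ ($H{\left(O \right)} = \left(O - 10\right) \left(O + 6\right) = \left(-10 + O\right) \left(6 + O\right)$)
$H{\left(2 + 6 w{\left(-5 \right)} \right)} \left(1799 + 7682\right) = \left(-60 + \left(2 + 6 \left(-20\right)\right)^{2} - 4 \left(2 + 6 \left(-20\right)\right)\right) \left(1799 + 7682\right) = \left(-60 + \left(2 - 120\right)^{2} - 4 \left(2 - 120\right)\right) 9481 = \left(-60 + \left(-118\right)^{2} - -472\right) 9481 = \left(-60 + 13924 + 472\right) 9481 = 14336 \cdot 9481 = 135919616$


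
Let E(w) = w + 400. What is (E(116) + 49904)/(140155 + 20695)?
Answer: 5042/16085 ≈ 0.31346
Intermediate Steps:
E(w) = 400 + w
(E(116) + 49904)/(140155 + 20695) = ((400 + 116) + 49904)/(140155 + 20695) = (516 + 49904)/160850 = 50420*(1/160850) = 5042/16085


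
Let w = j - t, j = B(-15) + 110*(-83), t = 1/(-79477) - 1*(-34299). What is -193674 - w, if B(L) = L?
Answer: -11939829711/79477 ≈ -1.5023e+5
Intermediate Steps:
t = 2725981622/79477 (t = -1/79477 + 34299 = 2725981622/79477 ≈ 34299.)
j = -9145 (j = -15 + 110*(-83) = -15 - 9130 = -9145)
w = -3452798787/79477 (w = -9145 - 1*2725981622/79477 = -9145 - 2725981622/79477 = -3452798787/79477 ≈ -43444.)
-193674 - w = -193674 - 1*(-3452798787/79477) = -193674 + 3452798787/79477 = -11939829711/79477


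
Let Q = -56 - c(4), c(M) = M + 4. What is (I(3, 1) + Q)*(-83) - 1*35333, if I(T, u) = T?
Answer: -30270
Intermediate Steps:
c(M) = 4 + M
Q = -64 (Q = -56 - (4 + 4) = -56 - 1*8 = -56 - 8 = -64)
(I(3, 1) + Q)*(-83) - 1*35333 = (3 - 64)*(-83) - 1*35333 = -61*(-83) - 35333 = 5063 - 35333 = -30270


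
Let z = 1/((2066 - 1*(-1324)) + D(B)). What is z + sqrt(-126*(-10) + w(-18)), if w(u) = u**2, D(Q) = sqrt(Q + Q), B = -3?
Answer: 565/1915351 + 12*sqrt(11) - I*sqrt(6)/11492106 ≈ 39.8 - 2.1315e-7*I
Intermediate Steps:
D(Q) = sqrt(2)*sqrt(Q) (D(Q) = sqrt(2*Q) = sqrt(2)*sqrt(Q))
z = 1/(3390 + I*sqrt(6)) (z = 1/((2066 - 1*(-1324)) + sqrt(2)*sqrt(-3)) = 1/((2066 + 1324) + sqrt(2)*(I*sqrt(3))) = 1/(3390 + I*sqrt(6)) ≈ 0.00029499 - 2.13e-7*I)
z + sqrt(-126*(-10) + w(-18)) = (565/1915351 - I*sqrt(6)/11492106) + sqrt(-126*(-10) + (-18)**2) = (565/1915351 - I*sqrt(6)/11492106) + sqrt(1260 + 324) = (565/1915351 - I*sqrt(6)/11492106) + sqrt(1584) = (565/1915351 - I*sqrt(6)/11492106) + 12*sqrt(11) = 565/1915351 + 12*sqrt(11) - I*sqrt(6)/11492106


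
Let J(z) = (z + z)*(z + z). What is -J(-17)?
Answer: -1156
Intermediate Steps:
J(z) = 4*z² (J(z) = (2*z)*(2*z) = 4*z²)
-J(-17) = -4*(-17)² = -4*289 = -1*1156 = -1156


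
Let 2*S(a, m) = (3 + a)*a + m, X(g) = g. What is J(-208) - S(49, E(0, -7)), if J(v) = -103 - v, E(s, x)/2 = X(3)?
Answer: -1172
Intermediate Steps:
E(s, x) = 6 (E(s, x) = 2*3 = 6)
S(a, m) = m/2 + a*(3 + a)/2 (S(a, m) = ((3 + a)*a + m)/2 = (a*(3 + a) + m)/2 = (m + a*(3 + a))/2 = m/2 + a*(3 + a)/2)
J(-208) - S(49, E(0, -7)) = (-103 - 1*(-208)) - ((½)*6 + (½)*49² + (3/2)*49) = (-103 + 208) - (3 + (½)*2401 + 147/2) = 105 - (3 + 2401/2 + 147/2) = 105 - 1*1277 = 105 - 1277 = -1172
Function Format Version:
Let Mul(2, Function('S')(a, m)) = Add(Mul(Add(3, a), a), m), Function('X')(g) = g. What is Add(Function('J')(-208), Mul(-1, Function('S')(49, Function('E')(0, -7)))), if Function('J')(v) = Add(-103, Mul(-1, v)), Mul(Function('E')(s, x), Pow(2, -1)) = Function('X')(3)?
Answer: -1172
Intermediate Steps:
Function('E')(s, x) = 6 (Function('E')(s, x) = Mul(2, 3) = 6)
Function('S')(a, m) = Add(Mul(Rational(1, 2), m), Mul(Rational(1, 2), a, Add(3, a))) (Function('S')(a, m) = Mul(Rational(1, 2), Add(Mul(Add(3, a), a), m)) = Mul(Rational(1, 2), Add(Mul(a, Add(3, a)), m)) = Mul(Rational(1, 2), Add(m, Mul(a, Add(3, a)))) = Add(Mul(Rational(1, 2), m), Mul(Rational(1, 2), a, Add(3, a))))
Add(Function('J')(-208), Mul(-1, Function('S')(49, Function('E')(0, -7)))) = Add(Add(-103, Mul(-1, -208)), Mul(-1, Add(Mul(Rational(1, 2), 6), Mul(Rational(1, 2), Pow(49, 2)), Mul(Rational(3, 2), 49)))) = Add(Add(-103, 208), Mul(-1, Add(3, Mul(Rational(1, 2), 2401), Rational(147, 2)))) = Add(105, Mul(-1, Add(3, Rational(2401, 2), Rational(147, 2)))) = Add(105, Mul(-1, 1277)) = Add(105, -1277) = -1172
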